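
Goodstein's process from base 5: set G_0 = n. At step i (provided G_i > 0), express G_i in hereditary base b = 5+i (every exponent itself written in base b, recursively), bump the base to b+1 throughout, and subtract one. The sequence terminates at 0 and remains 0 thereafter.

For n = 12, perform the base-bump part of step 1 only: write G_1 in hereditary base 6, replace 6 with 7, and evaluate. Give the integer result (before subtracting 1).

15

i=0: 12 = 2·5 + 2 (b=5); 5→6: 2·6 + 2 = 14; 14−1 = 13
i=1: 13 = 2·6 + 1 (b=6); 6→7: 2·7 + 1 = 15; 15−1 = 14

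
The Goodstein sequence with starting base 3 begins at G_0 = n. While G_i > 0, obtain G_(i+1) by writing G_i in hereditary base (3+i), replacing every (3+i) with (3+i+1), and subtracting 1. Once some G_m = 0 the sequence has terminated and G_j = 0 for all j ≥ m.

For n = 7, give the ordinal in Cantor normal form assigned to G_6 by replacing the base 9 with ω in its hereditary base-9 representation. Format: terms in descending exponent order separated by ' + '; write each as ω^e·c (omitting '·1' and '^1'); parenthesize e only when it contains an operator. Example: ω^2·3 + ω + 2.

ω

(0) 7|_3 = 2·3 + 1 ↦ 2·4 + 1|_4 = 9 ⇒ 8
(1) 8|_4 = 2·4 ↦ 2·5|_5 = 10 ⇒ 9
(2) 9|_5 = 5 + 4 ↦ 6 + 4|_6 = 10 ⇒ 9
(3) 9|_6 = 6 + 3 ↦ 7 + 3|_7 = 10 ⇒ 9
(4) 9|_7 = 7 + 2 ↦ 8 + 2|_8 = 10 ⇒ 9
(5) 9|_8 = 8 + 1 ↦ 9 + 1|_9 = 10 ⇒ 9
(6) 9|_9 = 9 ↦ 10|_10 = 10 ⇒ 9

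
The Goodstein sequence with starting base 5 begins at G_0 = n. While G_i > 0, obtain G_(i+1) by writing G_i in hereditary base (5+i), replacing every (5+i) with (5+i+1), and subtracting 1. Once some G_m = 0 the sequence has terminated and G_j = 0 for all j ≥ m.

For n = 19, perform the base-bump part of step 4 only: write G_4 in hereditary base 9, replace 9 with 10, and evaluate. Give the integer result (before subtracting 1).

30

[0] 19 ≡ 3·5 + 4 (base 5). Lift 6: 22. −1: 21.
[1] 21 ≡ 3·6 + 3 (base 6). Lift 7: 24. −1: 23.
[2] 23 ≡ 3·7 + 2 (base 7). Lift 8: 26. −1: 25.
[3] 25 ≡ 3·8 + 1 (base 8). Lift 9: 28. −1: 27.
[4] 27 ≡ 3·9 (base 9). Lift 10: 30. −1: 29.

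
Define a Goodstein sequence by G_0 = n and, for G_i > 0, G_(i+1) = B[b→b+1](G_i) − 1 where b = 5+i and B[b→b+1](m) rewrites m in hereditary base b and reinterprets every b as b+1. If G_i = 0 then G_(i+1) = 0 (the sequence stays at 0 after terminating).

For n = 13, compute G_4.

13 —HB5→ 2·5 + 3 —bump→ 2·6 + 3 = 15 —(−1)→ 14
14 —HB6→ 2·6 + 2 —bump→ 2·7 + 2 = 16 —(−1)→ 15
15 —HB7→ 2·7 + 1 —bump→ 2·8 + 1 = 17 —(−1)→ 16
16 —HB8→ 2·8 —bump→ 2·9 = 18 —(−1)→ 17
17 —HB9→ 9 + 8 —bump→ 10 + 8 = 18 —(−1)→ 17

17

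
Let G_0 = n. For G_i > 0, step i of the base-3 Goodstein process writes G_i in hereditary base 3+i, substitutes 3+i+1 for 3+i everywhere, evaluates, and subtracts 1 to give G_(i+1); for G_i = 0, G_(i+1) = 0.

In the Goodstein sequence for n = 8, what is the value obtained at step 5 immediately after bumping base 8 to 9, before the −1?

12

(0) 8|_3 = 2·3 + 2 ↦ 2·4 + 2|_4 = 10 ⇒ 9
(1) 9|_4 = 2·4 + 1 ↦ 2·5 + 1|_5 = 11 ⇒ 10
(2) 10|_5 = 2·5 ↦ 2·6|_6 = 12 ⇒ 11
(3) 11|_6 = 6 + 5 ↦ 7 + 5|_7 = 12 ⇒ 11
(4) 11|_7 = 7 + 4 ↦ 8 + 4|_8 = 12 ⇒ 11
(5) 11|_8 = 8 + 3 ↦ 9 + 3|_9 = 12 ⇒ 11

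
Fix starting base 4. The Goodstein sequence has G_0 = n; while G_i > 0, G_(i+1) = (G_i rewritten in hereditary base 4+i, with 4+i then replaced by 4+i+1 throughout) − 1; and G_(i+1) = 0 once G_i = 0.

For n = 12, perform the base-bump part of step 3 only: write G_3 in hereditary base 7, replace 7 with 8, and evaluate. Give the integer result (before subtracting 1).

[0] 12 ≡ 3·4 (base 4). Lift 5: 15. −1: 14.
[1] 14 ≡ 2·5 + 4 (base 5). Lift 6: 16. −1: 15.
[2] 15 ≡ 2·6 + 3 (base 6). Lift 7: 17. −1: 16.

18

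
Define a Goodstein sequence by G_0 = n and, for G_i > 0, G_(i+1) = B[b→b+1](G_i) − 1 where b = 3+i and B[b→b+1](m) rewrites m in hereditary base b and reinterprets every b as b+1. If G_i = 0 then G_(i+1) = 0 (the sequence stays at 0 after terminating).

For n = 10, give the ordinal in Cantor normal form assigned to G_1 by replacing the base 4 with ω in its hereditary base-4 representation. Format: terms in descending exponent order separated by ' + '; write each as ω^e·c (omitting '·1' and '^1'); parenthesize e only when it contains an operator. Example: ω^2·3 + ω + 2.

G_0=10  [base 3] 3^2 + 1  →[3↦4]→  4^2 + 1 = 17  −1 ⇒ G_1=16
G_1=16  [base 4] 4^2  →[4↦5]→  5^2 = 25  −1 ⇒ G_2=24

ω^2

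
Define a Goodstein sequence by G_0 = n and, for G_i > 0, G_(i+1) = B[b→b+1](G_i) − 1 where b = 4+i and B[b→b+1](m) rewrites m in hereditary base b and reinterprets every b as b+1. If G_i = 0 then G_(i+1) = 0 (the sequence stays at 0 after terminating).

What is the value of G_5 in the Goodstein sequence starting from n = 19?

step 0: 19 = 4^2 + 3; sub 5 for 4: 5^2 + 3; = 28; G_1 = 28−1 = 27
step 1: 27 = 5^2 + 2; sub 6 for 5: 6^2 + 2; = 38; G_2 = 38−1 = 37
step 2: 37 = 6^2 + 1; sub 7 for 6: 7^2 + 1; = 50; G_3 = 50−1 = 49
step 3: 49 = 7^2; sub 8 for 7: 8^2; = 64; G_4 = 64−1 = 63
step 4: 63 = 7·8 + 7; sub 9 for 8: 7·9 + 7; = 70; G_5 = 70−1 = 69
step 5: 69 = 7·9 + 6; sub 10 for 9: 7·10 + 6; = 76; G_6 = 76−1 = 75

69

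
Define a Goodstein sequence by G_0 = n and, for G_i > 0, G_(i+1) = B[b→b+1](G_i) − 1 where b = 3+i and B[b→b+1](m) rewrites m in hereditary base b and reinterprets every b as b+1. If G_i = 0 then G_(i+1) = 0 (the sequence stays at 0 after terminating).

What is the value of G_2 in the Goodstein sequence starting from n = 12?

27

(0) 12|_3 = 3^2 + 3 ↦ 4^2 + 4|_4 = 20 ⇒ 19
(1) 19|_4 = 4^2 + 3 ↦ 5^2 + 3|_5 = 28 ⇒ 27
(2) 27|_5 = 5^2 + 2 ↦ 6^2 + 2|_6 = 38 ⇒ 37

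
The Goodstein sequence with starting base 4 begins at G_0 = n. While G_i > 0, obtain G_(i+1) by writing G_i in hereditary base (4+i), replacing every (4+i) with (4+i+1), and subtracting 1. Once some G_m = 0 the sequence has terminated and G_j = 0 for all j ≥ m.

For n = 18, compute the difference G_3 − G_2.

12

18 —HB4→ 4^2 + 2 —bump→ 5^2 + 2 = 27 —(−1)→ 26
26 —HB5→ 5^2 + 1 —bump→ 6^2 + 1 = 37 —(−1)→ 36
36 —HB6→ 6^2 —bump→ 7^2 = 49 —(−1)→ 48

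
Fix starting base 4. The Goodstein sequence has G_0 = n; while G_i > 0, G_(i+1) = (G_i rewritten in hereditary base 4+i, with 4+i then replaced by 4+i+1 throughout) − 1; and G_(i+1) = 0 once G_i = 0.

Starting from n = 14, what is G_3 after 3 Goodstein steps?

20

base 4: 14 = 3·4 + 2; at 5: 3·5 + 2 = 17; next = 16
base 5: 16 = 3·5 + 1; at 6: 3·6 + 1 = 19; next = 18
base 6: 18 = 3·6; at 7: 3·7 = 21; next = 20
base 7: 20 = 2·7 + 6; at 8: 2·8 + 6 = 22; next = 21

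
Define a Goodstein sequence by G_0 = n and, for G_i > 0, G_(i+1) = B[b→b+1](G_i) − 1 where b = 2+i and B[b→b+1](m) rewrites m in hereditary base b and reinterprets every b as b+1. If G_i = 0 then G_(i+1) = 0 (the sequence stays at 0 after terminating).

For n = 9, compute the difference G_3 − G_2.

8819

[0] 9 ≡ 2^(2 + 1) + 1 (base 2). Lift 3: 82. −1: 81.
[1] 81 ≡ 3^(3 + 1) (base 3). Lift 4: 1024. −1: 1023.
[2] 1023 ≡ 3·4^4 + 3·4^3 + 3·4^2 + 3·4 + 3 (base 4). Lift 5: 9843. −1: 9842.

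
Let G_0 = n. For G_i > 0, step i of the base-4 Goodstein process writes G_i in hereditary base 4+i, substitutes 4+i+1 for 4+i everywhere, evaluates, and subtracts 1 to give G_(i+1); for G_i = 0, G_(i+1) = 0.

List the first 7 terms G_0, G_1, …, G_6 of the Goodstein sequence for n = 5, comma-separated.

5, 5, 5, 4, 3, 2, 1

step 0: 5 = 4 + 1; sub 5 for 4: 5 + 1; = 6; G_1 = 6−1 = 5
step 1: 5 = 5; sub 6 for 5: 6; = 6; G_2 = 6−1 = 5
step 2: 5 = 5; sub 7 for 6: 5; = 5; G_3 = 5−1 = 4
step 3: 4 = 4; sub 8 for 7: 4; = 4; G_4 = 4−1 = 3
step 4: 3 = 3; sub 9 for 8: 3; = 3; G_5 = 3−1 = 2
step 5: 2 = 2; sub 10 for 9: 2; = 2; G_6 = 2−1 = 1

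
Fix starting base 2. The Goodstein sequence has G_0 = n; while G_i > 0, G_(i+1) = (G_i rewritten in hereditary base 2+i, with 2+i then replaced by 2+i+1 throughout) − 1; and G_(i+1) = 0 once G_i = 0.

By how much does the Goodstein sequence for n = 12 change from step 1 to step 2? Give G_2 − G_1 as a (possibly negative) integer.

958

[0] 12 ≡ 2^(2 + 1) + 2^2 (base 2). Lift 3: 108. −1: 107.
[1] 107 ≡ 3^(3 + 1) + 2·3^2 + 2·3 + 2 (base 3). Lift 4: 1066. −1: 1065.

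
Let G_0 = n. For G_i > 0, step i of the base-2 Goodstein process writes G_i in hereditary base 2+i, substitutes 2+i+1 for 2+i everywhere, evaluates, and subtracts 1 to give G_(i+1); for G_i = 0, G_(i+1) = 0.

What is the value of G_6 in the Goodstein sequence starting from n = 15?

150994943

[0] 15 ≡ 2^(2 + 1) + 2^2 + 2 + 1 (base 2). Lift 3: 112. −1: 111.
[1] 111 ≡ 3^(3 + 1) + 3^3 + 3 (base 3). Lift 4: 1284. −1: 1283.
[2] 1283 ≡ 4^(4 + 1) + 4^4 + 3 (base 4). Lift 5: 18753. −1: 18752.
[3] 18752 ≡ 5^(5 + 1) + 5^5 + 2 (base 5). Lift 6: 326594. −1: 326593.
[4] 326593 ≡ 6^(6 + 1) + 6^6 + 1 (base 6). Lift 7: 6588345. −1: 6588344.
[5] 6588344 ≡ 7^(7 + 1) + 7^7 (base 7). Lift 8: 150994944. −1: 150994943.
[6] 150994943 ≡ 8^(8 + 1) + 7·8^7 + 7·8^6 + 7·8^5 + 7·8^4 + 7·8^3 + 7·8^2 + 7·8 + 7 (base 8). Lift 9: 3524450281. −1: 3524450280.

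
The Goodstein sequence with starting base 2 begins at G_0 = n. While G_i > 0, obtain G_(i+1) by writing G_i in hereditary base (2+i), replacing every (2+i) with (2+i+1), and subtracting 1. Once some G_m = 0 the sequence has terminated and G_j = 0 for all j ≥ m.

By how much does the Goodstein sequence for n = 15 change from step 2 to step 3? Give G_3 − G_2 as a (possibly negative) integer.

17469

15 —HB2→ 2^(2 + 1) + 2^2 + 2 + 1 —bump→ 3^(3 + 1) + 3^3 + 3 + 1 = 112 —(−1)→ 111
111 —HB3→ 3^(3 + 1) + 3^3 + 3 —bump→ 4^(4 + 1) + 4^4 + 4 = 1284 —(−1)→ 1283
1283 —HB4→ 4^(4 + 1) + 4^4 + 3 —bump→ 5^(5 + 1) + 5^5 + 3 = 18753 —(−1)→ 18752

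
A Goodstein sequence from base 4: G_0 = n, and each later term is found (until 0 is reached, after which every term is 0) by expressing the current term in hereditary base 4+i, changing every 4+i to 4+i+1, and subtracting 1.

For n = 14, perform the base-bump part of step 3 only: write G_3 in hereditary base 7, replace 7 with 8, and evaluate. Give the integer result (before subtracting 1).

22

G_0 = 14. HB_4(14) = 3·4 + 2. Bump = 17. G_1 = 16.
G_1 = 16. HB_5(16) = 3·5 + 1. Bump = 19. G_2 = 18.
G_2 = 18. HB_6(18) = 3·6. Bump = 21. G_3 = 20.
G_3 = 20. HB_7(20) = 2·7 + 6. Bump = 22. G_4 = 21.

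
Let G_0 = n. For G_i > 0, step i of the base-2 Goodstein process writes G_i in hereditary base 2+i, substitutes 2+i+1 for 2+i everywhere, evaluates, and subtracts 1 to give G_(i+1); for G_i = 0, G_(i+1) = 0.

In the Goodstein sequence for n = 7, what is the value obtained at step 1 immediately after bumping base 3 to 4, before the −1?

260

i=0: 7 = 2^2 + 2 + 1 (b=2); 2→3: 3^3 + 3 + 1 = 31; 31−1 = 30
i=1: 30 = 3^3 + 3 (b=3); 3→4: 4^4 + 4 = 260; 260−1 = 259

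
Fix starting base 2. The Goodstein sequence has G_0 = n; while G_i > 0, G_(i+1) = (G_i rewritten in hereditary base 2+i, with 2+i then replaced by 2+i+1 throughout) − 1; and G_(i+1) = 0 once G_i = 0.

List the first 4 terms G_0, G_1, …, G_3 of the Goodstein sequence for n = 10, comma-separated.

(0) 10|_2 = 2^(2 + 1) + 2 ↦ 3^(3 + 1) + 3|_3 = 84 ⇒ 83
(1) 83|_3 = 3^(3 + 1) + 2 ↦ 4^(4 + 1) + 2|_4 = 1026 ⇒ 1025
(2) 1025|_4 = 4^(4 + 1) + 1 ↦ 5^(5 + 1) + 1|_5 = 15626 ⇒ 15625

10, 83, 1025, 15625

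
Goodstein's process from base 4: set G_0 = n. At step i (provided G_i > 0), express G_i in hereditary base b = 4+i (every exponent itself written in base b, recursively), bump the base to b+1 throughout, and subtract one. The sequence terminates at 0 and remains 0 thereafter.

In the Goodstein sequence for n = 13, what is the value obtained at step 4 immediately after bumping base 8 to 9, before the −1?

step 0: 13 = 3·4 + 1; sub 5 for 4: 3·5 + 1; = 16; G_1 = 16−1 = 15
step 1: 15 = 3·5; sub 6 for 5: 3·6; = 18; G_2 = 18−1 = 17
step 2: 17 = 2·6 + 5; sub 7 for 6: 2·7 + 5; = 19; G_3 = 19−1 = 18
step 3: 18 = 2·7 + 4; sub 8 for 7: 2·8 + 4; = 20; G_4 = 20−1 = 19
step 4: 19 = 2·8 + 3; sub 9 for 8: 2·9 + 3; = 21; G_5 = 21−1 = 20

21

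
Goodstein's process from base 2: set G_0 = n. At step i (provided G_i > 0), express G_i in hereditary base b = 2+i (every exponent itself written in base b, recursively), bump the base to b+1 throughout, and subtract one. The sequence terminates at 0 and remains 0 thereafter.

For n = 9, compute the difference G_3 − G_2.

8819

[0] 9 ≡ 2^(2 + 1) + 1 (base 2). Lift 3: 82. −1: 81.
[1] 81 ≡ 3^(3 + 1) (base 3). Lift 4: 1024. −1: 1023.
[2] 1023 ≡ 3·4^4 + 3·4^3 + 3·4^2 + 3·4 + 3 (base 4). Lift 5: 9843. −1: 9842.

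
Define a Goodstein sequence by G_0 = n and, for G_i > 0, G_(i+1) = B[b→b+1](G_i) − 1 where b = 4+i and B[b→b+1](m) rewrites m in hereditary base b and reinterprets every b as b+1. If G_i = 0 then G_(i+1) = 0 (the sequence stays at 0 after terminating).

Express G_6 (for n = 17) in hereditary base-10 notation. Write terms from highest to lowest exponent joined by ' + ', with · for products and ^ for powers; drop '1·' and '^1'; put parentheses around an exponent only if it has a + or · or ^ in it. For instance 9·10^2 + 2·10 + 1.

5·10 + 1

i=0: 17 = 4^2 + 1 (b=4); 4→5: 5^2 + 1 = 26; 26−1 = 25
i=1: 25 = 5^2 (b=5); 5→6: 6^2 = 36; 36−1 = 35
i=2: 35 = 5·6 + 5 (b=6); 6→7: 5·7 + 5 = 40; 40−1 = 39
i=3: 39 = 5·7 + 4 (b=7); 7→8: 5·8 + 4 = 44; 44−1 = 43
i=4: 43 = 5·8 + 3 (b=8); 8→9: 5·9 + 3 = 48; 48−1 = 47
i=5: 47 = 5·9 + 2 (b=9); 9→10: 5·10 + 2 = 52; 52−1 = 51
i=6: 51 = 5·10 + 1 (b=10); 10→11: 5·11 + 1 = 56; 56−1 = 55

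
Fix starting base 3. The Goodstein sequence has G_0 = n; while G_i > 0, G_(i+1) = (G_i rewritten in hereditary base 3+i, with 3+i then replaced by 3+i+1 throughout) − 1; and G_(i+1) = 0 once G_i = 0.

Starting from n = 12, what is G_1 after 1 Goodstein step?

(0) 12|_3 = 3^2 + 3 ↦ 4^2 + 4|_4 = 20 ⇒ 19
(1) 19|_4 = 4^2 + 3 ↦ 5^2 + 3|_5 = 28 ⇒ 27

19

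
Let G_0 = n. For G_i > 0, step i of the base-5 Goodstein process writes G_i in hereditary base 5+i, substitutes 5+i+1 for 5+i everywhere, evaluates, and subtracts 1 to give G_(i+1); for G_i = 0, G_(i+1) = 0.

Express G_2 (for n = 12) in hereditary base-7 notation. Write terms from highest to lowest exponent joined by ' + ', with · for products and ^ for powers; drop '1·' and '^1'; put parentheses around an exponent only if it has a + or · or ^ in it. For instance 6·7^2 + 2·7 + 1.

i=0: 12 = 2·5 + 2 (b=5); 5→6: 2·6 + 2 = 14; 14−1 = 13
i=1: 13 = 2·6 + 1 (b=6); 6→7: 2·7 + 1 = 15; 15−1 = 14
i=2: 14 = 2·7 (b=7); 7→8: 2·8 = 16; 16−1 = 15

2·7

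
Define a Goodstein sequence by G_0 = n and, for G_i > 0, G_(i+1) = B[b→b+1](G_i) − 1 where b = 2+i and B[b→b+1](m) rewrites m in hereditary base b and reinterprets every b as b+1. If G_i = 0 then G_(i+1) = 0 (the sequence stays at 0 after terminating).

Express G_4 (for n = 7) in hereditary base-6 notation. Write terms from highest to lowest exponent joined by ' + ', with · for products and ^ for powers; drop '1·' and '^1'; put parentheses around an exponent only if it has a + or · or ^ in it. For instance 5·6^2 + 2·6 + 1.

[0] 7 ≡ 2^2 + 2 + 1 (base 2). Lift 3: 31. −1: 30.
[1] 30 ≡ 3^3 + 3 (base 3). Lift 4: 260. −1: 259.
[2] 259 ≡ 4^4 + 3 (base 4). Lift 5: 3128. −1: 3127.
[3] 3127 ≡ 5^5 + 2 (base 5). Lift 6: 46658. −1: 46657.
[4] 46657 ≡ 6^6 + 1 (base 6). Lift 7: 823544. −1: 823543.

6^6 + 1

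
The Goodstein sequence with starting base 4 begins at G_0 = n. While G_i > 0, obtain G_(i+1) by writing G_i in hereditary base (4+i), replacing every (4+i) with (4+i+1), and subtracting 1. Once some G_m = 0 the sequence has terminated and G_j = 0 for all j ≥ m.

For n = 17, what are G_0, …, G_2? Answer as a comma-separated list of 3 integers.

G_0 = 17. HB_4(17) = 4^2 + 1. Bump = 26. G_1 = 25.
G_1 = 25. HB_5(25) = 5^2. Bump = 36. G_2 = 35.

17, 25, 35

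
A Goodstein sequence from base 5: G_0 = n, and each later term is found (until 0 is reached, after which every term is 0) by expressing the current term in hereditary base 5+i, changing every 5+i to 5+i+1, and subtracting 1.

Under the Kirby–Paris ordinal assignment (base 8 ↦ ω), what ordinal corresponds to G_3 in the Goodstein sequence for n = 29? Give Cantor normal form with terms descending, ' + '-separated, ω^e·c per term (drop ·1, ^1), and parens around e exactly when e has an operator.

G_0 = 29. HB_5(29) = 5^2 + 4. Bump = 40. G_1 = 39.
G_1 = 39. HB_6(39) = 6^2 + 3. Bump = 52. G_2 = 51.
G_2 = 51. HB_7(51) = 7^2 + 2. Bump = 66. G_3 = 65.

ω^2 + 1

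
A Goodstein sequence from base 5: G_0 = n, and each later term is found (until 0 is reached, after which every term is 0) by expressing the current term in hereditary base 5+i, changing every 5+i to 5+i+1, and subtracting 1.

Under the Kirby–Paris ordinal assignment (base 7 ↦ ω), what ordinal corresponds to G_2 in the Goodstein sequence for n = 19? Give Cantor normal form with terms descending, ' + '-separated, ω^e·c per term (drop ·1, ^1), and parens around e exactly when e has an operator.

ω·3 + 2

[0] 19 ≡ 3·5 + 4 (base 5). Lift 6: 22. −1: 21.
[1] 21 ≡ 3·6 + 3 (base 6). Lift 7: 24. −1: 23.
[2] 23 ≡ 3·7 + 2 (base 7). Lift 8: 26. −1: 25.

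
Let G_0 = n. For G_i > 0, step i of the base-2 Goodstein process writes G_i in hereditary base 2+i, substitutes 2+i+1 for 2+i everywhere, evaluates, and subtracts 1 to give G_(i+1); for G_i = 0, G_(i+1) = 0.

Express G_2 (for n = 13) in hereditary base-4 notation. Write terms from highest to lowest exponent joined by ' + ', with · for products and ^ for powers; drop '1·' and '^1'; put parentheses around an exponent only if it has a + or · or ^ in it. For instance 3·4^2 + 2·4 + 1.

4^(4 + 1) + 3·4^3 + 3·4^2 + 3·4 + 3

G_0 = 13. HB_2(13) = 2^(2 + 1) + 2^2 + 1. Bump = 109. G_1 = 108.
G_1 = 108. HB_3(108) = 3^(3 + 1) + 3^3. Bump = 1280. G_2 = 1279.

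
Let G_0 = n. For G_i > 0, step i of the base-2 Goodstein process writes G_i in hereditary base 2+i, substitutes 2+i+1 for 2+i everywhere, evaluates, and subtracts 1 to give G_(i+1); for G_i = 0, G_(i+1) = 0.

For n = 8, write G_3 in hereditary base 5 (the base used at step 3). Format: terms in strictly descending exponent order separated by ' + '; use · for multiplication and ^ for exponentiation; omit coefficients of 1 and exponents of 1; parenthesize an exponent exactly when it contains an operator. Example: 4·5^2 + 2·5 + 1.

2·5^5 + 2·5^2 + 2·5

G_0 = 8. HB_2(8) = 2^(2 + 1). Bump = 81. G_1 = 80.
G_1 = 80. HB_3(80) = 2·3^3 + 2·3^2 + 2·3 + 2. Bump = 554. G_2 = 553.
G_2 = 553. HB_4(553) = 2·4^4 + 2·4^2 + 2·4 + 1. Bump = 6311. G_3 = 6310.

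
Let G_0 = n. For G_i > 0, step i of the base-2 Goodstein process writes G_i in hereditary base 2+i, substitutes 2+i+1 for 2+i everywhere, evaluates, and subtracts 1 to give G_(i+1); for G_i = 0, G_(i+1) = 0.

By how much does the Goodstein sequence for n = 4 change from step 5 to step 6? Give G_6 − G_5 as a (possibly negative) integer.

30

step 0: 4 = 2^2; sub 3 for 2: 3^3; = 27; G_1 = 27−1 = 26
step 1: 26 = 2·3^2 + 2·3 + 2; sub 4 for 3: 2·4^2 + 2·4 + 2; = 42; G_2 = 42−1 = 41
step 2: 41 = 2·4^2 + 2·4 + 1; sub 5 for 4: 2·5^2 + 2·5 + 1; = 61; G_3 = 61−1 = 60
step 3: 60 = 2·5^2 + 2·5; sub 6 for 5: 2·6^2 + 2·6; = 84; G_4 = 84−1 = 83
step 4: 83 = 2·6^2 + 6 + 5; sub 7 for 6: 2·7^2 + 7 + 5; = 110; G_5 = 110−1 = 109
step 5: 109 = 2·7^2 + 7 + 4; sub 8 for 7: 2·8^2 + 8 + 4; = 140; G_6 = 140−1 = 139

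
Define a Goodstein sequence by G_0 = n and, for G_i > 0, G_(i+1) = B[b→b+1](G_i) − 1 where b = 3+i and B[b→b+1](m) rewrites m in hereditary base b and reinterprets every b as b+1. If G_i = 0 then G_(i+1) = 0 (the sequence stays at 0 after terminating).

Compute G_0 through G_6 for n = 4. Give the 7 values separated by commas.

step 0: 4 = 3 + 1; sub 4 for 3: 4 + 1; = 5; G_1 = 5−1 = 4
step 1: 4 = 4; sub 5 for 4: 5; = 5; G_2 = 5−1 = 4
step 2: 4 = 4; sub 6 for 5: 4; = 4; G_3 = 4−1 = 3
step 3: 3 = 3; sub 7 for 6: 3; = 3; G_4 = 3−1 = 2
step 4: 2 = 2; sub 8 for 7: 2; = 2; G_5 = 2−1 = 1
step 5: 1 = 1; sub 9 for 8: 1; = 1; G_6 = 1−1 = 0

4, 4, 4, 3, 2, 1, 0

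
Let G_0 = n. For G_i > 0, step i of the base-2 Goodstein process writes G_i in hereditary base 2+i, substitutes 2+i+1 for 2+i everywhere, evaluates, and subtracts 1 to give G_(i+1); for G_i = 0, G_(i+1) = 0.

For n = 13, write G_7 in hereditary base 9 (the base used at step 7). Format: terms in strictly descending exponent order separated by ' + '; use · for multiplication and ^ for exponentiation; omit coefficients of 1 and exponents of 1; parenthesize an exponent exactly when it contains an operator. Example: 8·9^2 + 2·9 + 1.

9^(9 + 1) + 3·9^3 + 3·9^2 + 2·9 + 6

base 2: 13 = 2^(2 + 1) + 2^2 + 1; at 3: 3^(3 + 1) + 3^3 + 1 = 109; next = 108
base 3: 108 = 3^(3 + 1) + 3^3; at 4: 4^(4 + 1) + 4^4 = 1280; next = 1279
base 4: 1279 = 4^(4 + 1) + 3·4^3 + 3·4^2 + 3·4 + 3; at 5: 5^(5 + 1) + 3·5^3 + 3·5^2 + 3·5 + 3 = 16093; next = 16092
base 5: 16092 = 5^(5 + 1) + 3·5^3 + 3·5^2 + 3·5 + 2; at 6: 6^(6 + 1) + 3·6^3 + 3·6^2 + 3·6 + 2 = 280712; next = 280711
base 6: 280711 = 6^(6 + 1) + 3·6^3 + 3·6^2 + 3·6 + 1; at 7: 7^(7 + 1) + 3·7^3 + 3·7^2 + 3·7 + 1 = 5765999; next = 5765998
base 7: 5765998 = 7^(7 + 1) + 3·7^3 + 3·7^2 + 3·7; at 8: 8^(8 + 1) + 3·8^3 + 3·8^2 + 3·8 = 134219480; next = 134219479
base 8: 134219479 = 8^(8 + 1) + 3·8^3 + 3·8^2 + 2·8 + 7; at 9: 9^(9 + 1) + 3·9^3 + 3·9^2 + 2·9 + 7 = 3486786856; next = 3486786855
base 9: 3486786855 = 9^(9 + 1) + 3·9^3 + 3·9^2 + 2·9 + 6; at 10: 10^(10 + 1) + 3·10^3 + 3·10^2 + 2·10 + 6 = 100000003326; next = 100000003325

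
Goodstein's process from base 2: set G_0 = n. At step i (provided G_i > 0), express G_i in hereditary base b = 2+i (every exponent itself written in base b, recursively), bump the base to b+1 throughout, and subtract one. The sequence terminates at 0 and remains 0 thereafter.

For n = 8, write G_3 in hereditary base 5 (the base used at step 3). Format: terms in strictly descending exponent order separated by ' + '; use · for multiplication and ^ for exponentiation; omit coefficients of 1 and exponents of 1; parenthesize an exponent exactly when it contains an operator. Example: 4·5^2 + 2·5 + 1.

step 0: 8 = 2^(2 + 1); sub 3 for 2: 3^(3 + 1); = 81; G_1 = 81−1 = 80
step 1: 80 = 2·3^3 + 2·3^2 + 2·3 + 2; sub 4 for 3: 2·4^4 + 2·4^2 + 2·4 + 2; = 554; G_2 = 554−1 = 553
step 2: 553 = 2·4^4 + 2·4^2 + 2·4 + 1; sub 5 for 4: 2·5^5 + 2·5^2 + 2·5 + 1; = 6311; G_3 = 6311−1 = 6310
step 3: 6310 = 2·5^5 + 2·5^2 + 2·5; sub 6 for 5: 2·6^6 + 2·6^2 + 2·6; = 93396; G_4 = 93396−1 = 93395

2·5^5 + 2·5^2 + 2·5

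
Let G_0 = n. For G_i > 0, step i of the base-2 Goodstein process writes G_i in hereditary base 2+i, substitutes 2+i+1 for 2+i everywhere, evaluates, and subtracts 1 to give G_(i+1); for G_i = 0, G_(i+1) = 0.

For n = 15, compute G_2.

G_0 = 15. HB_2(15) = 2^(2 + 1) + 2^2 + 2 + 1. Bump = 112. G_1 = 111.
G_1 = 111. HB_3(111) = 3^(3 + 1) + 3^3 + 3. Bump = 1284. G_2 = 1283.
G_2 = 1283. HB_4(1283) = 4^(4 + 1) + 4^4 + 3. Bump = 18753. G_3 = 18752.

1283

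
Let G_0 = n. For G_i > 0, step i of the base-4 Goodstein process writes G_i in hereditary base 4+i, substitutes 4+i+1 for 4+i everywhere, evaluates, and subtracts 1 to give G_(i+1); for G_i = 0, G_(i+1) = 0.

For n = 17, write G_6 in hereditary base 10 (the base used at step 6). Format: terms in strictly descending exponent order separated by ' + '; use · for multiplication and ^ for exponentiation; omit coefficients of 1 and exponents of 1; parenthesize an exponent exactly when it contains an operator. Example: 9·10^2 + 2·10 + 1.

step 0: 17 = 4^2 + 1; sub 5 for 4: 5^2 + 1; = 26; G_1 = 26−1 = 25
step 1: 25 = 5^2; sub 6 for 5: 6^2; = 36; G_2 = 36−1 = 35
step 2: 35 = 5·6 + 5; sub 7 for 6: 5·7 + 5; = 40; G_3 = 40−1 = 39
step 3: 39 = 5·7 + 4; sub 8 for 7: 5·8 + 4; = 44; G_4 = 44−1 = 43
step 4: 43 = 5·8 + 3; sub 9 for 8: 5·9 + 3; = 48; G_5 = 48−1 = 47
step 5: 47 = 5·9 + 2; sub 10 for 9: 5·10 + 2; = 52; G_6 = 52−1 = 51
step 6: 51 = 5·10 + 1; sub 11 for 10: 5·11 + 1; = 56; G_7 = 56−1 = 55

5·10 + 1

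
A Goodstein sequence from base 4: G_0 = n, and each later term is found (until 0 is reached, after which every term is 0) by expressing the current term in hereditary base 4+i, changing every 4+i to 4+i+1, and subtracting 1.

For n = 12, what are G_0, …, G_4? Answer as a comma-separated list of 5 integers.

step 0: 12 = 3·4; sub 5 for 4: 3·5; = 15; G_1 = 15−1 = 14
step 1: 14 = 2·5 + 4; sub 6 for 5: 2·6 + 4; = 16; G_2 = 16−1 = 15
step 2: 15 = 2·6 + 3; sub 7 for 6: 2·7 + 3; = 17; G_3 = 17−1 = 16
step 3: 16 = 2·7 + 2; sub 8 for 7: 2·8 + 2; = 18; G_4 = 18−1 = 17

12, 14, 15, 16, 17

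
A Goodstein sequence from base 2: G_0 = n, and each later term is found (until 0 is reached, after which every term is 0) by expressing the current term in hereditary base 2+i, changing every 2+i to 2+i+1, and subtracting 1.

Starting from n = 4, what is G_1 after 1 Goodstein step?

26

(0) 4|_2 = 2^2 ↦ 3^3|_3 = 27 ⇒ 26
(1) 26|_3 = 2·3^2 + 2·3 + 2 ↦ 2·4^2 + 2·4 + 2|_4 = 42 ⇒ 41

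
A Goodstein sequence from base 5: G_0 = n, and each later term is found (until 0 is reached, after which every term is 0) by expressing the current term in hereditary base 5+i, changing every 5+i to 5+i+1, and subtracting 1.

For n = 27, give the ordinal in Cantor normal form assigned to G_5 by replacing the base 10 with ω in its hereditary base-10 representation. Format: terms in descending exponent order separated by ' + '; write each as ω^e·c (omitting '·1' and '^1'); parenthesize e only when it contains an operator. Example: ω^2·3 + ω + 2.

ω·7 + 5

G_0 = 27. HB_5(27) = 5^2 + 2. Bump = 38. G_1 = 37.
G_1 = 37. HB_6(37) = 6^2 + 1. Bump = 50. G_2 = 49.
G_2 = 49. HB_7(49) = 7^2. Bump = 64. G_3 = 63.
G_3 = 63. HB_8(63) = 7·8 + 7. Bump = 70. G_4 = 69.
G_4 = 69. HB_9(69) = 7·9 + 6. Bump = 76. G_5 = 75.
G_5 = 75. HB_10(75) = 7·10 + 5. Bump = 82. G_6 = 81.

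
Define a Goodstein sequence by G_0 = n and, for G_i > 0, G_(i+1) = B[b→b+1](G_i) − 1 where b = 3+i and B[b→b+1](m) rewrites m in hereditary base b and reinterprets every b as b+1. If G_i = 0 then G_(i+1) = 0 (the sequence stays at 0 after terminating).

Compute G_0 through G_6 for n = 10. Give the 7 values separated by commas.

10, 16, 24, 27, 30, 33, 36

step 0: 10 = 3^2 + 1; sub 4 for 3: 4^2 + 1; = 17; G_1 = 17−1 = 16
step 1: 16 = 4^2; sub 5 for 4: 5^2; = 25; G_2 = 25−1 = 24
step 2: 24 = 4·5 + 4; sub 6 for 5: 4·6 + 4; = 28; G_3 = 28−1 = 27
step 3: 27 = 4·6 + 3; sub 7 for 6: 4·7 + 3; = 31; G_4 = 31−1 = 30
step 4: 30 = 4·7 + 2; sub 8 for 7: 4·8 + 2; = 34; G_5 = 34−1 = 33
step 5: 33 = 4·8 + 1; sub 9 for 8: 4·9 + 1; = 37; G_6 = 37−1 = 36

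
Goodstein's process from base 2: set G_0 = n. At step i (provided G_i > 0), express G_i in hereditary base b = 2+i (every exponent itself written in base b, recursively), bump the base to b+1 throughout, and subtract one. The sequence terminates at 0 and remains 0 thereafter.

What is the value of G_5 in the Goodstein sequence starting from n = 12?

5764910

12 —HB2→ 2^(2 + 1) + 2^2 —bump→ 3^(3 + 1) + 3^3 = 108 —(−1)→ 107
107 —HB3→ 3^(3 + 1) + 2·3^2 + 2·3 + 2 —bump→ 4^(4 + 1) + 2·4^2 + 2·4 + 2 = 1066 —(−1)→ 1065
1065 —HB4→ 4^(4 + 1) + 2·4^2 + 2·4 + 1 —bump→ 5^(5 + 1) + 2·5^2 + 2·5 + 1 = 15686 —(−1)→ 15685
15685 —HB5→ 5^(5 + 1) + 2·5^2 + 2·5 —bump→ 6^(6 + 1) + 2·6^2 + 2·6 = 280020 —(−1)→ 280019
280019 —HB6→ 6^(6 + 1) + 2·6^2 + 6 + 5 —bump→ 7^(7 + 1) + 2·7^2 + 7 + 5 = 5764911 —(−1)→ 5764910
5764910 —HB7→ 7^(7 + 1) + 2·7^2 + 7 + 4 —bump→ 8^(8 + 1) + 2·8^2 + 8 + 4 = 134217868 —(−1)→ 134217867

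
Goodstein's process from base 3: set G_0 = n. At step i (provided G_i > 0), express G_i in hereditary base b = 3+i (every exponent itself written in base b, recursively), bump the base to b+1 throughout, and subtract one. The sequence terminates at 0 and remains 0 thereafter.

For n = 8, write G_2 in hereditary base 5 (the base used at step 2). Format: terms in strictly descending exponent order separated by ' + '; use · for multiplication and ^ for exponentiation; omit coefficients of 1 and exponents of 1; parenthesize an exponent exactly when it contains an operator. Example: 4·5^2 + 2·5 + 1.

2·5

step 0: 8 = 2·3 + 2; sub 4 for 3: 2·4 + 2; = 10; G_1 = 10−1 = 9
step 1: 9 = 2·4 + 1; sub 5 for 4: 2·5 + 1; = 11; G_2 = 11−1 = 10
step 2: 10 = 2·5; sub 6 for 5: 2·6; = 12; G_3 = 12−1 = 11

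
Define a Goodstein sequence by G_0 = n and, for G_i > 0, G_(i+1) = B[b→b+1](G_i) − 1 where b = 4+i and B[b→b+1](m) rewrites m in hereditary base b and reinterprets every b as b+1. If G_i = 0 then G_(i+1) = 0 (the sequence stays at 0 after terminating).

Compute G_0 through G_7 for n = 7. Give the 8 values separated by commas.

step 0: 7 = 4 + 3; sub 5 for 4: 5 + 3; = 8; G_1 = 8−1 = 7
step 1: 7 = 5 + 2; sub 6 for 5: 6 + 2; = 8; G_2 = 8−1 = 7
step 2: 7 = 6 + 1; sub 7 for 6: 7 + 1; = 8; G_3 = 8−1 = 7
step 3: 7 = 7; sub 8 for 7: 8; = 8; G_4 = 8−1 = 7
step 4: 7 = 7; sub 9 for 8: 7; = 7; G_5 = 7−1 = 6
step 5: 6 = 6; sub 10 for 9: 6; = 6; G_6 = 6−1 = 5
step 6: 5 = 5; sub 11 for 10: 5; = 5; G_7 = 5−1 = 4

7, 7, 7, 7, 7, 6, 5, 4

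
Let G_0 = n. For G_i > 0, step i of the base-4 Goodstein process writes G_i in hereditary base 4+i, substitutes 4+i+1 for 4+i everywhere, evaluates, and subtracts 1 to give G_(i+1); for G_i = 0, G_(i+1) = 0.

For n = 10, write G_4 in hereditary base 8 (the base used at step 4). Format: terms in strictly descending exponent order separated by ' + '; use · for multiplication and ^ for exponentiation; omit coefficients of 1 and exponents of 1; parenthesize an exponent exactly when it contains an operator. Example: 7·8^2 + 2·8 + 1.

8 + 5

G_0 = 10. HB_4(10) = 2·4 + 2. Bump = 12. G_1 = 11.
G_1 = 11. HB_5(11) = 2·5 + 1. Bump = 13. G_2 = 12.
G_2 = 12. HB_6(12) = 2·6. Bump = 14. G_3 = 13.
G_3 = 13. HB_7(13) = 7 + 6. Bump = 14. G_4 = 13.
G_4 = 13. HB_8(13) = 8 + 5. Bump = 14. G_5 = 13.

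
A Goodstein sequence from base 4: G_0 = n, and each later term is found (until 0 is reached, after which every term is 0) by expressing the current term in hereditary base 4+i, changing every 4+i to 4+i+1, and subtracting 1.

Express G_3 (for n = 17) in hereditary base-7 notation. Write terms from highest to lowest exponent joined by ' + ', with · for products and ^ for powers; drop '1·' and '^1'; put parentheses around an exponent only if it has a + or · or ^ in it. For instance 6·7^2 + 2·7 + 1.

(0) 17|_4 = 4^2 + 1 ↦ 5^2 + 1|_5 = 26 ⇒ 25
(1) 25|_5 = 5^2 ↦ 6^2|_6 = 36 ⇒ 35
(2) 35|_6 = 5·6 + 5 ↦ 5·7 + 5|_7 = 40 ⇒ 39

5·7 + 4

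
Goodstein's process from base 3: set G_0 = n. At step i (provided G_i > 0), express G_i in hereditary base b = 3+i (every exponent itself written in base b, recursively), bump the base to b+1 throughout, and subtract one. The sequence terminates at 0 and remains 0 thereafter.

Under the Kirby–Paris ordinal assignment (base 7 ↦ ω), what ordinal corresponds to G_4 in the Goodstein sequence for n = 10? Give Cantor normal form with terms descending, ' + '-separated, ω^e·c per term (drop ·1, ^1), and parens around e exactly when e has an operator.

ω·4 + 2

base 3: 10 = 3^2 + 1; at 4: 4^2 + 1 = 17; next = 16
base 4: 16 = 4^2; at 5: 5^2 = 25; next = 24
base 5: 24 = 4·5 + 4; at 6: 4·6 + 4 = 28; next = 27
base 6: 27 = 4·6 + 3; at 7: 4·7 + 3 = 31; next = 30
base 7: 30 = 4·7 + 2; at 8: 4·8 + 2 = 34; next = 33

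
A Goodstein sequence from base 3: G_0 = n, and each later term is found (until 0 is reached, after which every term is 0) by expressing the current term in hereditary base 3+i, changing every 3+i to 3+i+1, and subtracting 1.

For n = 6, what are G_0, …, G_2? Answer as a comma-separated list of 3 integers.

(0) 6|_3 = 2·3 ↦ 2·4|_4 = 8 ⇒ 7
(1) 7|_4 = 4 + 3 ↦ 5 + 3|_5 = 8 ⇒ 7

6, 7, 7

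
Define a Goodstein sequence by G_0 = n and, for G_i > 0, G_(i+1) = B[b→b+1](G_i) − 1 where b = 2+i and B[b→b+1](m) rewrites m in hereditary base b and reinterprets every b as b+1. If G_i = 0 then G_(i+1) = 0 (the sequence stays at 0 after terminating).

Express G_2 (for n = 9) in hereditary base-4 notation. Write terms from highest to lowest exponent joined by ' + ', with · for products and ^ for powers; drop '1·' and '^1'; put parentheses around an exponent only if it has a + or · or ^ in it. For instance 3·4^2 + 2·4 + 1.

3·4^4 + 3·4^3 + 3·4^2 + 3·4 + 3

(0) 9|_2 = 2^(2 + 1) + 1 ↦ 3^(3 + 1) + 1|_3 = 82 ⇒ 81
(1) 81|_3 = 3^(3 + 1) ↦ 4^(4 + 1)|_4 = 1024 ⇒ 1023
(2) 1023|_4 = 3·4^4 + 3·4^3 + 3·4^2 + 3·4 + 3 ↦ 3·5^5 + 3·5^3 + 3·5^2 + 3·5 + 3|_5 = 9843 ⇒ 9842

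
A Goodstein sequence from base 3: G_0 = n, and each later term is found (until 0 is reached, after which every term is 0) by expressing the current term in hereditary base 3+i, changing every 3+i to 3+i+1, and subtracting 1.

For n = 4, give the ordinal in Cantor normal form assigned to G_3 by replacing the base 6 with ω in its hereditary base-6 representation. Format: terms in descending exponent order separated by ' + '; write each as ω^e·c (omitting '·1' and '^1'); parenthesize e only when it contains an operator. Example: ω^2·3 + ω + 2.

(0) 4|_3 = 3 + 1 ↦ 4 + 1|_4 = 5 ⇒ 4
(1) 4|_4 = 4 ↦ 5|_5 = 5 ⇒ 4
(2) 4|_5 = 4 ↦ 4|_6 = 4 ⇒ 3
(3) 3|_6 = 3 ↦ 3|_7 = 3 ⇒ 2

3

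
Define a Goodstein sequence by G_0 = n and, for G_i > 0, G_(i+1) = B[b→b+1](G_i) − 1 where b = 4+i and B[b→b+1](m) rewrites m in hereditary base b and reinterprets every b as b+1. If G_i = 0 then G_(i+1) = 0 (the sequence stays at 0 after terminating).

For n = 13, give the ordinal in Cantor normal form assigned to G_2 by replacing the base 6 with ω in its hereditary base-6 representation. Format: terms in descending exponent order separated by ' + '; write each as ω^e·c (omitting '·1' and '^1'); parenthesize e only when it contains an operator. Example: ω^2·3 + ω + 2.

base 4: 13 = 3·4 + 1; at 5: 3·5 + 1 = 16; next = 15
base 5: 15 = 3·5; at 6: 3·6 = 18; next = 17
base 6: 17 = 2·6 + 5; at 7: 2·7 + 5 = 19; next = 18

ω·2 + 5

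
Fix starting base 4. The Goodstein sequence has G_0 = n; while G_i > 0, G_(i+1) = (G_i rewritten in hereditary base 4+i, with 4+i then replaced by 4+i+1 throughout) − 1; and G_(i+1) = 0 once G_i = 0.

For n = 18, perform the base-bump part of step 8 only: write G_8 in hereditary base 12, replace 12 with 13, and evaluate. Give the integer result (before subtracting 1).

79

[0] 18 ≡ 4^2 + 2 (base 4). Lift 5: 27. −1: 26.
[1] 26 ≡ 5^2 + 1 (base 5). Lift 6: 37. −1: 36.
[2] 36 ≡ 6^2 (base 6). Lift 7: 49. −1: 48.
[3] 48 ≡ 6·7 + 6 (base 7). Lift 8: 54. −1: 53.
[4] 53 ≡ 6·8 + 5 (base 8). Lift 9: 59. −1: 58.
[5] 58 ≡ 6·9 + 4 (base 9). Lift 10: 64. −1: 63.
[6] 63 ≡ 6·10 + 3 (base 10). Lift 11: 69. −1: 68.
[7] 68 ≡ 6·11 + 2 (base 11). Lift 12: 74. −1: 73.
[8] 73 ≡ 6·12 + 1 (base 12). Lift 13: 79. −1: 78.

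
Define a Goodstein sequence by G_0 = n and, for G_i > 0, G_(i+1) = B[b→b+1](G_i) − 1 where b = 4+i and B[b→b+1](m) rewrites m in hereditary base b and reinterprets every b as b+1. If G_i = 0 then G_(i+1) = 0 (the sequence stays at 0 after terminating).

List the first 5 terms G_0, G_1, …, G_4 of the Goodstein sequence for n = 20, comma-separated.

20, 29, 39, 51, 65

G_0=20  [base 4] 4^2 + 4  →[4↦5]→  5^2 + 5 = 30  −1 ⇒ G_1=29
G_1=29  [base 5] 5^2 + 4  →[5↦6]→  6^2 + 4 = 40  −1 ⇒ G_2=39
G_2=39  [base 6] 6^2 + 3  →[6↦7]→  7^2 + 3 = 52  −1 ⇒ G_3=51
G_3=51  [base 7] 7^2 + 2  →[7↦8]→  8^2 + 2 = 66  −1 ⇒ G_4=65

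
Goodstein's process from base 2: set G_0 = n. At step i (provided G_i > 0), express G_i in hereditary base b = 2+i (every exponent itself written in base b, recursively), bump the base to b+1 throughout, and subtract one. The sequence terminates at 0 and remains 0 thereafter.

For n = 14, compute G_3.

step 0: 14 = 2^(2 + 1) + 2^2 + 2; sub 3 for 2: 3^(3 + 1) + 3^3 + 3; = 111; G_1 = 111−1 = 110
step 1: 110 = 3^(3 + 1) + 3^3 + 2; sub 4 for 3: 4^(4 + 1) + 4^4 + 2; = 1282; G_2 = 1282−1 = 1281
step 2: 1281 = 4^(4 + 1) + 4^4 + 1; sub 5 for 4: 5^(5 + 1) + 5^5 + 1; = 18751; G_3 = 18751−1 = 18750
step 3: 18750 = 5^(5 + 1) + 5^5; sub 6 for 5: 6^(6 + 1) + 6^6; = 326592; G_4 = 326592−1 = 326591

18750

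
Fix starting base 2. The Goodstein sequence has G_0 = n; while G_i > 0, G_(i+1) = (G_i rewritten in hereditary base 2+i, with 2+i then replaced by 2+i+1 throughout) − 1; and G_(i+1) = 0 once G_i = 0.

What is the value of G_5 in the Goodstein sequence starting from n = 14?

5862840

G_0 = 14. HB_2(14) = 2^(2 + 1) + 2^2 + 2. Bump = 111. G_1 = 110.
G_1 = 110. HB_3(110) = 3^(3 + 1) + 3^3 + 2. Bump = 1282. G_2 = 1281.
G_2 = 1281. HB_4(1281) = 4^(4 + 1) + 4^4 + 1. Bump = 18751. G_3 = 18750.
G_3 = 18750. HB_5(18750) = 5^(5 + 1) + 5^5. Bump = 326592. G_4 = 326591.
G_4 = 326591. HB_6(326591) = 6^(6 + 1) + 5·6^5 + 5·6^4 + 5·6^3 + 5·6^2 + 5·6 + 5. Bump = 5862841. G_5 = 5862840.
G_5 = 5862840. HB_7(5862840) = 7^(7 + 1) + 5·7^5 + 5·7^4 + 5·7^3 + 5·7^2 + 5·7 + 4. Bump = 134404972. G_6 = 134404971.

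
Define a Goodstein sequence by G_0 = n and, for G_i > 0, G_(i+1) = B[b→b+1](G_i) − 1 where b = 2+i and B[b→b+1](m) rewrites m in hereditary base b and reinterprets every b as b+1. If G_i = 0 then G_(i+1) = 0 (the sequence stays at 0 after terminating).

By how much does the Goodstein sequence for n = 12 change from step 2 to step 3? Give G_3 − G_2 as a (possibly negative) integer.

G_0 = 12. HB_2(12) = 2^(2 + 1) + 2^2. Bump = 108. G_1 = 107.
G_1 = 107. HB_3(107) = 3^(3 + 1) + 2·3^2 + 2·3 + 2. Bump = 1066. G_2 = 1065.
G_2 = 1065. HB_4(1065) = 4^(4 + 1) + 2·4^2 + 2·4 + 1. Bump = 15686. G_3 = 15685.

14620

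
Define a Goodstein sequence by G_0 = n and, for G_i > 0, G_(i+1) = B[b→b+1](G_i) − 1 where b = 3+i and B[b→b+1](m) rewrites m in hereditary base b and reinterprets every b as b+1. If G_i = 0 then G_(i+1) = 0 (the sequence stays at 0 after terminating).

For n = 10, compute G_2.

24

i=0: 10 = 3^2 + 1 (b=3); 3→4: 4^2 + 1 = 17; 17−1 = 16
i=1: 16 = 4^2 (b=4); 4→5: 5^2 = 25; 25−1 = 24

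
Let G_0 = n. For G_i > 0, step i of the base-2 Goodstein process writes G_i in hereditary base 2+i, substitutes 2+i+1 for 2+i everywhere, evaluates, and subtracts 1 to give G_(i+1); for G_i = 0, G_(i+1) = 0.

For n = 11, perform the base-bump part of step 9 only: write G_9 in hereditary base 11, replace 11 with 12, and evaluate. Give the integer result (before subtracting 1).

i=0: 11 = 2^(2 + 1) + 2 + 1 (b=2); 2→3: 3^(3 + 1) + 3 + 1 = 85; 85−1 = 84
i=1: 84 = 3^(3 + 1) + 3 (b=3); 3→4: 4^(4 + 1) + 4 = 1028; 1028−1 = 1027
i=2: 1027 = 4^(4 + 1) + 3 (b=4); 4→5: 5^(5 + 1) + 3 = 15628; 15628−1 = 15627
i=3: 15627 = 5^(5 + 1) + 2 (b=5); 5→6: 6^(6 + 1) + 2 = 279938; 279938−1 = 279937
i=4: 279937 = 6^(6 + 1) + 1 (b=6); 6→7: 7^(7 + 1) + 1 = 5764802; 5764802−1 = 5764801
i=5: 5764801 = 7^(7 + 1) (b=7); 7→8: 8^(8 + 1) = 134217728; 134217728−1 = 134217727
i=6: 134217727 = 7·8^8 + 7·8^7 + 7·8^6 + 7·8^5 + 7·8^4 + 7·8^3 + 7·8^2 + 7·8 + 7 (b=8); 8→9: 7·9^9 + 7·9^7 + 7·9^6 + 7·9^5 + 7·9^4 + 7·9^3 + 7·9^2 + 7·9 + 7 = 2749609303; 2749609303−1 = 2749609302
i=7: 2749609302 = 7·9^9 + 7·9^7 + 7·9^6 + 7·9^5 + 7·9^4 + 7·9^3 + 7·9^2 + 7·9 + 6 (b=9); 9→10: 7·10^10 + 7·10^7 + 7·10^6 + 7·10^5 + 7·10^4 + 7·10^3 + 7·10^2 + 7·10 + 6 = 70077777776; 70077777776−1 = 70077777775
i=8: 70077777775 = 7·10^10 + 7·10^7 + 7·10^6 + 7·10^5 + 7·10^4 + 7·10^3 + 7·10^2 + 7·10 + 5 (b=10); 10→11: 7·11^11 + 7·11^7 + 7·11^6 + 7·11^5 + 7·11^4 + 7·11^3 + 7·11^2 + 7·11 + 5 = 1997331745491; 1997331745491−1 = 1997331745490

62412976762504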